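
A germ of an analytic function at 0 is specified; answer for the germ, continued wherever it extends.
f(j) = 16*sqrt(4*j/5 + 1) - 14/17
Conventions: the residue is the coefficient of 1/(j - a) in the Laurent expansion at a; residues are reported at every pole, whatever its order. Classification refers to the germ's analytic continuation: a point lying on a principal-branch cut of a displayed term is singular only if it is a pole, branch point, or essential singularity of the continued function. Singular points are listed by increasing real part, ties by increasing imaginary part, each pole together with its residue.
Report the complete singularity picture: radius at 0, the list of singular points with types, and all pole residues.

Radius of convergence at 0: 5/4.
At -5/4: an algebraic (square-root) branch point.

Branch term (16)*sqrt(1 - j/(-5/4)): its argument vanishes at j = -5/4, a square-root branch point, modulus 5/4.
The radius of convergence is the smallest modulus among the singular points: 5/4.


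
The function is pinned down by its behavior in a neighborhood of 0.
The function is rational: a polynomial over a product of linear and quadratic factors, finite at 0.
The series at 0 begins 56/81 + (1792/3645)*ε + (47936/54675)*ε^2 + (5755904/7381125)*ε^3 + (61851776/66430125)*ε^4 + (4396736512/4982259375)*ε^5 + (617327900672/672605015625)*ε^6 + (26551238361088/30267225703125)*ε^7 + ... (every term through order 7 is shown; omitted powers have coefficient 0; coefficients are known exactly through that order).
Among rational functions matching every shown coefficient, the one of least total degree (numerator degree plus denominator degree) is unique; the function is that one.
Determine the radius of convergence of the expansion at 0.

The radius of convergence is -2/5 + (1/10)*sqrt(241).

No rational of total degree below 4 reproduces all 8 coefficients; solving the [0/4] Pade equations on them gives f(ε) = 7/(2*(ε**2 + 4*ε/5 - 9/4)**2), whose expansion matches every shown term.
Denominator factor (ε**2 + 4*ε/5 - 9/4)^2: discriminant 241/25, real irrational roots -2/5 + (1/10)*sqrt(241) and -2/5 - (1/10)*sqrt(241); poles of order 2, moduli -2/5 + (1/10)*sqrt(241) and 2/5 + (1/10)*sqrt(241).
The radius of convergence is the smallest modulus among the singular points: -2/5 + (1/10)*sqrt(241).


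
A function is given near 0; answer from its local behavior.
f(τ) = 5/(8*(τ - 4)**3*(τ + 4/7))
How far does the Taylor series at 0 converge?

The radius of convergence is 4/7.

Denominator factor (τ - 4)^3: pole of order 3 at 4, modulus 4.
Denominator factor (τ + 4/7): pole of order 1 at -4/7, modulus 4/7.
The radius of convergence is the smallest modulus among the singular points: 4/7.


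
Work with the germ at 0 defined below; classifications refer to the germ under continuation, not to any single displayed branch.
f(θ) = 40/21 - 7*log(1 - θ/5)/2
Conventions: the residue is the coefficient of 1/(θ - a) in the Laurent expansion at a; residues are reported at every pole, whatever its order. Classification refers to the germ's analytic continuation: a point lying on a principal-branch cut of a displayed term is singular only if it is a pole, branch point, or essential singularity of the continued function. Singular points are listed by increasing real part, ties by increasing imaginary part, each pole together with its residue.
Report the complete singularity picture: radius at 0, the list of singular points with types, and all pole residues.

Branch term (-7/2)*log(1 - θ/(5)): its argument vanishes at θ = 5, a logarithmic branch point, modulus 5.
The radius of convergence is the smallest modulus among the singular points: 5.

Radius of convergence at 0: 5.
At 5: a logarithmic branch point.


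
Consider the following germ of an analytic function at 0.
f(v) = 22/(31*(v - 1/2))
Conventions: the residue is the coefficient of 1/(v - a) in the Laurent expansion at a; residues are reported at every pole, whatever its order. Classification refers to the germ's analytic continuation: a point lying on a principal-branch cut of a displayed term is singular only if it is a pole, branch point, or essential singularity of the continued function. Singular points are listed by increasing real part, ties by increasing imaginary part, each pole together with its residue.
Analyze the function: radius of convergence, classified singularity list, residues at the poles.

Radius of convergence at 0: 1/2.
At 1/2: a pole of order 1; residue 22/31.

Denominator factor (v - 1/2): pole of order 1 at 1/2, modulus 1/2.
The radius of convergence is the smallest modulus among the singular points: 1/2.
At the order-1 pole 1/2 set g(v) = (v - (1/2))*f(v) = 22/31.
Simple pole: residue = g(a) at a = 1/2, which is 22/31.


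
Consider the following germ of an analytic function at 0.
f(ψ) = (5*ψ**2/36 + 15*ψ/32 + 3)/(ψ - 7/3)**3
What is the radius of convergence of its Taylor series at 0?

Denominator factor (ψ - 7/3)^3: pole of order 3 at 7/3, modulus 7/3.
The radius of convergence is the smallest modulus among the singular points: 7/3.

The radius of convergence is 7/3.


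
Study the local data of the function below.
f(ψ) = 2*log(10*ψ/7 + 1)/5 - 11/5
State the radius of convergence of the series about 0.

The radius of convergence is 7/10.

Branch term (2/5)*log(1 - ψ/(-7/10)): its argument vanishes at ψ = -7/10, a logarithmic branch point, modulus 7/10.
The radius of convergence is the smallest modulus among the singular points: 7/10.


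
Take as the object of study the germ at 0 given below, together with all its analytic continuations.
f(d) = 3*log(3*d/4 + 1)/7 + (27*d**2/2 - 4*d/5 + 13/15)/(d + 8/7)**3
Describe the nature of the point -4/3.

The point is a logarithmic branch point.

The term (3/7)*log(1 - d/(-4/3)) has argument 1 - -4/3/(-4/3) = 0 at -4/3: a logarithmic (infinitely-sheeted) branch point; the remaining terms are analytic or single-valued there.


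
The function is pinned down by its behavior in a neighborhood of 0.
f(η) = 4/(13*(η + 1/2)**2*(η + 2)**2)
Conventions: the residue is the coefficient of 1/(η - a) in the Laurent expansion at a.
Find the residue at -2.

The residue is 64/351.

At the order-2 pole -2 set g(η) = (η - (-2))^2*f(η) = 4/(13*(η + 1/2)**2).
Order-2 pole: residue = g'(a); g'(-2) = 64/351, so the residue is 64/351.


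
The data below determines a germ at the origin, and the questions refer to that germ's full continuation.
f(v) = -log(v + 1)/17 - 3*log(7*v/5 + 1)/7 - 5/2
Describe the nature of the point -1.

The term (-1/17)*log(1 - v/(-1)) has argument 1 - -1/(-1) = 0 at -1: a logarithmic (infinitely-sheeted) branch point; the remaining terms are analytic or single-valued there.

The point is a logarithmic branch point.


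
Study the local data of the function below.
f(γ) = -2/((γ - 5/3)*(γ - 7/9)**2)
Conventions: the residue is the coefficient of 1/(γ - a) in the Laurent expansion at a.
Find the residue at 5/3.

The residue is -81/32.

At the order-1 pole 5/3 set g(γ) = (γ - (5/3))*f(γ) = -2/(γ - 7/9)**2.
Simple pole: residue = g(a) at a = 5/3, which is -81/32.


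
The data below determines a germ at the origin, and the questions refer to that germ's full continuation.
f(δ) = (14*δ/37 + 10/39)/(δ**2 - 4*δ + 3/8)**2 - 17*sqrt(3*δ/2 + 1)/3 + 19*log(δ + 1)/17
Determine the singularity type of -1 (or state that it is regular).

The point is a logarithmic branch point.

The term (19/17)*log(1 - δ/(-1)) has argument 1 - -1/(-1) = 0 at -1: a logarithmic (infinitely-sheeted) branch point; the remaining terms are analytic or single-valued there.


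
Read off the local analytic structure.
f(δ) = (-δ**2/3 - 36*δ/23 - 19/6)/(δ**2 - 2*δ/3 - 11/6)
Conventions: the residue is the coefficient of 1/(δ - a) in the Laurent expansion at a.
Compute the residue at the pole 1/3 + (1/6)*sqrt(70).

The factor δ**2 - 2*δ/3 - 11/6 splits as (δ - a)(δ - a') with a = 1/3 + (1/6)*sqrt(70), a' = 1/3 - (1/6)*sqrt(70). At the order-1 pole a set g(δ) = (δ - a)*f(δ) = [-δ**2/3 - 36*δ/23 - 19/6] / (δ - a').
Simple pole: residue = g(a) at a = 1/3 + (1/6)*sqrt(70), which is -185/207 - (194/1035)*sqrt(70).

The residue is -185/207 - (194/1035)*sqrt(70).


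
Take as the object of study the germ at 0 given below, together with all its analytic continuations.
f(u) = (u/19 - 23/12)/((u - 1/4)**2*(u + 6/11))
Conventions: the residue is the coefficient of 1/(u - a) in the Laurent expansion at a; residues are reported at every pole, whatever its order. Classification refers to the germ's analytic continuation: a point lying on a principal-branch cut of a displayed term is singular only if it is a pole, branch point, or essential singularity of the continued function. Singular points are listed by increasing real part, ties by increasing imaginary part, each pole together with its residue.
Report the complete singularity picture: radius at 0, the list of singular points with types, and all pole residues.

Radius of convergence at 0: 1/4.
At -6/11: a pole of order 1; residue -30668/9975.
At 1/4: a pole of order 2; residue 30668/9975.

Denominator factor (u + 6/11): pole of order 1 at -6/11, modulus 6/11.
Denominator factor (u - 1/4)^2: pole of order 2 at 1/4, modulus 1/4.
The radius of convergence is the smallest modulus among the singular points: 1/4.
At the order-1 pole -6/11 set g(u) = (u - (-6/11))*f(u) = (u/19 - 23/12)/(u - 1/4)**2.
Simple pole: residue = g(a) at a = -6/11, which is -30668/9975.
At the order-2 pole 1/4 set g(u) = (u - (1/4))^2*f(u) = (u/19 - 23/12)/(u + 6/11).
Order-2 pole: residue = g'(a); g'(1/4) = 30668/9975, so the residue is 30668/9975.
List the singular points by increasing real part (a conjugate pair: the negative imaginary part first).


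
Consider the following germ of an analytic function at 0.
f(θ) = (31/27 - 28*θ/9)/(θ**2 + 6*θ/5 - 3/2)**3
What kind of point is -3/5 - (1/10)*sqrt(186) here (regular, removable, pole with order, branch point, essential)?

The denominator factor θ**2 + 6*θ/5 - 3/2 vanishes at -3/5 - (1/10)*sqrt(186) and appears to the power 3; the numerator there equals 407/135 + (14/45)*sqrt(186), nonzero, and no other factor vanishes.
Hence a pole whose order is the multiplicity, 3.

The point is a pole of order 3.


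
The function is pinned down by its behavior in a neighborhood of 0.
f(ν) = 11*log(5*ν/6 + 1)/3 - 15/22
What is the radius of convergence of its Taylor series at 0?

The radius of convergence is 6/5.

Branch term (11/3)*log(1 - ν/(-6/5)): its argument vanishes at ν = -6/5, a logarithmic branch point, modulus 6/5.
The radius of convergence is the smallest modulus among the singular points: 6/5.


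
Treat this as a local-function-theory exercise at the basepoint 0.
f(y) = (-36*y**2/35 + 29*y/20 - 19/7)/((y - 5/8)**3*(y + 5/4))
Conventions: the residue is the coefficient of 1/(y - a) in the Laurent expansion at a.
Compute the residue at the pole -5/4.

The residue is 7328/7875.

At the order-1 pole -5/4 set g(y) = (y - (-5/4))*f(y) = (-36*y**2/35 + 29*y/20 - 19/7)/(y - 5/8)**3.
Simple pole: residue = g(a) at a = -5/4, which is 7328/7875.


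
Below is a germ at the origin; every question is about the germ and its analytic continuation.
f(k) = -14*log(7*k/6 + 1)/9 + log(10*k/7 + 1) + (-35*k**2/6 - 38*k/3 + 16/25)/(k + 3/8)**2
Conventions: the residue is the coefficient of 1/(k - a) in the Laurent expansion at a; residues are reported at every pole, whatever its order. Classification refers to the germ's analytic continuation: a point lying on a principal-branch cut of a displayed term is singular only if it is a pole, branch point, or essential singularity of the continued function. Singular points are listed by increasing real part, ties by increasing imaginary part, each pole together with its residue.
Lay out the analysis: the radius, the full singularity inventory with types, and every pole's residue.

Radius of convergence at 0: 3/8.
At -6/7: a logarithmic branch point.
At -7/10: a logarithmic branch point.
At -3/8: a pole of order 2; residue -199/24.

Denominator factor (k + 3/8)^2: pole of order 2 at -3/8, modulus 3/8.
Branch term (-14/9)*log(1 - k/(-6/7)): its argument vanishes at k = -6/7, a logarithmic branch point, modulus 6/7.
Branch term (1)*log(1 - k/(-7/10)): its argument vanishes at k = -7/10, a logarithmic branch point, modulus 7/10.
The radius of convergence is the smallest modulus among the singular points: 3/8.
The branch terms are analytic at -3/8 and contribute nothing to the residue; only the rational part matters.
At the order-2 pole -3/8 set g(k) = (k - (-3/8))^2*(rational part) = -35*k**2/6 - 38*k/3 + 16/25.
Order-2 pole: residue = g'(a); g'(-3/8) = -199/24, so the residue is -199/24.
List the singular points by increasing real part (a conjugate pair: the negative imaginary part first).


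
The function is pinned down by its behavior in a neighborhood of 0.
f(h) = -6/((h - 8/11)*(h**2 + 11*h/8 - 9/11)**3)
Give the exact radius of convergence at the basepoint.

The radius of convergence is -11/16 + (1/176)*sqrt(39985).

Denominator factor (h - 8/11): pole of order 1 at 8/11, modulus 8/11.
Denominator factor (h**2 + 11*h/8 - 9/11)^3: discriminant 3635/704, real irrational roots -11/16 + (1/176)*sqrt(39985) and -11/16 - (1/176)*sqrt(39985); poles of order 3, moduli -11/16 + (1/176)*sqrt(39985) and 11/16 + (1/176)*sqrt(39985).
The radius of convergence is the smallest modulus among the singular points: -11/16 + (1/176)*sqrt(39985).


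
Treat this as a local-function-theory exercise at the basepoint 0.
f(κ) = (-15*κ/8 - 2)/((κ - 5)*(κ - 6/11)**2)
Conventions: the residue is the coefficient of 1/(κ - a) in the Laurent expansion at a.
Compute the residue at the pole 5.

At the order-1 pole 5 set g(κ) = (κ - (5))*f(κ) = (-15*κ/8 - 2)/(κ - 6/11)**2.
Simple pole: residue = g(a) at a = 5, which is -1573/2744.

The residue is -1573/2744.


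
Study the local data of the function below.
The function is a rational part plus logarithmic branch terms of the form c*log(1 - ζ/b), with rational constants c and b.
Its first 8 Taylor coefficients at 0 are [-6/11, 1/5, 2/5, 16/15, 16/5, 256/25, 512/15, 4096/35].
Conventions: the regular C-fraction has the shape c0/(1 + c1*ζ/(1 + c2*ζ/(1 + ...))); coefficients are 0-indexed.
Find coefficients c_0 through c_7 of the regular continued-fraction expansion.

Taylor coefficients (read off): a_0 = -6/11, a_1 = 1/5, a_2 = 2/5, a_3 = 16/15, a_4 = 16/5, a_5 = 256/25, a_6 = 512/15, a_7 = 4096/35.
c0 = a_0 = -6/11. Peel one level at a time: if S = 1 + c*ζ/S' with S'(0) = 1, then c is the ζ-coefficient of S and S' = c*ζ/(S - 1).
S_1 = c0/f = 1 + (11/30)*ζ + (781/900)*ζ^2 + ...; c1 = 11/30.
S_2 = c1*ζ/(S_1 - 1) = 1 + (-71/30)*ζ + (-4/3)*ζ^2 + ...; c2 = -71/30.
S_3 = c2*ζ/(S_2 - 1) = 1 + (-40/71)*ζ + (-4080/5041)*ζ^2 + ...; c3 = -40/71.
S_4 = c3*ζ/(S_3 - 1) = 1 + (-102/71)*ζ + (-16/15)*ζ^2 + ...; c4 = -102/71.
S_5 = c4*ζ/(S_4 - 1) = 1 + (-568/765)*ζ + (-546416/585225)*ζ^2 + ...; c5 = -568/765.
S_6 = c5*ζ/(S_5 - 1) = 1 + (-962/765)*ζ + (-36/35)*ζ^2 + ...; c6 = -962/765.
S_7 = c6*ζ/(S_6 - 1) = 1 + (-2754/3367)*ζ + ...; c7 = -2754/3367.

The regular C-fraction coefficients are [-6/11, 11/30, -71/30, -40/71, -102/71, -568/765, -962/765, -2754/3367].


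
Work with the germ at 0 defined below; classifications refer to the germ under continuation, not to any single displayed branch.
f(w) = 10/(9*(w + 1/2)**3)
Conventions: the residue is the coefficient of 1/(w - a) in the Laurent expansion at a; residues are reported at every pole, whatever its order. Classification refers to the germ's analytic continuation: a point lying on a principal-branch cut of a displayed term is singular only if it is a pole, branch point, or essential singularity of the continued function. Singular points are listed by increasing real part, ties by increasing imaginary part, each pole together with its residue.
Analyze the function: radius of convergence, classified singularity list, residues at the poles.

Denominator factor (w + 1/2)^3: pole of order 3 at -1/2, modulus 1/2.
The radius of convergence is the smallest modulus among the singular points: 1/2.
At the order-3 pole -1/2 set g(w) = (w - (-1/2))^3*f(w) = 10/9.
Order-3 pole: residue = g''(a)/2; g''(-1/2) = 0, so the residue is 0.

Radius of convergence at 0: 1/2.
At -1/2: a pole of order 3; residue 0.


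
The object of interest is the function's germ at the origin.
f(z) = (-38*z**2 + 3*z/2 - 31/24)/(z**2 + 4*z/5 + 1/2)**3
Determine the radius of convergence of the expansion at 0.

The radius of convergence is (1/2)*sqrt(2).

Denominator factor (z**2 + 4*z/5 + 1/2)^3: discriminant -34/25, complex-conjugate roots (-2/5) + ((1/10)*sqrt(34))*i and (-2/5) - ((1/10)*sqrt(34))*i; poles of order 3, moduli (1/2)*sqrt(2) and (1/2)*sqrt(2).
The radius of convergence is the smallest modulus among the singular points: (1/2)*sqrt(2).


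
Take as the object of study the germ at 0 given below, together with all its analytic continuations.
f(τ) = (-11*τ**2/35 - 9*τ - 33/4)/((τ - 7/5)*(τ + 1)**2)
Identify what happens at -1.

The point is a pole of order 2.

The denominator factor τ + 1 vanishes at -1 and appears to the power 2; the numerator there equals 61/140, nonzero, and no other factor vanishes.
Hence a pole whose order is the multiplicity, 2.


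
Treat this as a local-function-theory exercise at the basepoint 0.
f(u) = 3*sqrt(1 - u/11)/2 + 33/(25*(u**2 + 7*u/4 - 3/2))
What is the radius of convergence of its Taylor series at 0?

The radius of convergence is -7/8 + (1/8)*sqrt(145).

Denominator factor (u**2 + 7*u/4 - 3/2): discriminant 145/16, real irrational roots -7/8 + (1/8)*sqrt(145) and -7/8 - (1/8)*sqrt(145); poles of order 1, moduli -7/8 + (1/8)*sqrt(145) and 7/8 + (1/8)*sqrt(145).
Branch term (3/2)*sqrt(1 - u/(11)): its argument vanishes at u = 11, a square-root branch point, modulus 11.
The radius of convergence is the smallest modulus among the singular points: -7/8 + (1/8)*sqrt(145).


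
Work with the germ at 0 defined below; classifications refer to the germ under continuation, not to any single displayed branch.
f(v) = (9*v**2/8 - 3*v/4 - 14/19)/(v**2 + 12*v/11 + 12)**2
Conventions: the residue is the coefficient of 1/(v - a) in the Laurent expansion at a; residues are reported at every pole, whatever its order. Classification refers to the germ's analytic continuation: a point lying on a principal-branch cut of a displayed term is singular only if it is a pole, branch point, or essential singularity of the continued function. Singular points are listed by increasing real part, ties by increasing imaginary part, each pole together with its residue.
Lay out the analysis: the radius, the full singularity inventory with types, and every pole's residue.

Radius of convergence at 0: (2)*sqrt(3).
At (-6/11) - ((2/11)*sqrt(354))*i: a pole of order 2; residue ((333113/76192128)*sqrt(354))*i.
At (-6/11) + ((2/11)*sqrt(354))*i: a pole of order 2; residue -((333113/76192128)*sqrt(354))*i.


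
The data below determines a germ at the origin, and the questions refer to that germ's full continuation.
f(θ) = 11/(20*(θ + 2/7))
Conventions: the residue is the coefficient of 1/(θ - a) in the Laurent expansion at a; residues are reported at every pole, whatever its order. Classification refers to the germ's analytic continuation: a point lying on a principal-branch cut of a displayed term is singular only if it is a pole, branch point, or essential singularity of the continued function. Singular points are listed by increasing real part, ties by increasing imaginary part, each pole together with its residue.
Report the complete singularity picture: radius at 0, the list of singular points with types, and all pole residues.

Denominator factor (θ + 2/7): pole of order 1 at -2/7, modulus 2/7.
The radius of convergence is the smallest modulus among the singular points: 2/7.
At the order-1 pole -2/7 set g(θ) = (θ - (-2/7))*f(θ) = 11/20.
Simple pole: residue = g(a) at a = -2/7, which is 11/20.

Radius of convergence at 0: 2/7.
At -2/7: a pole of order 1; residue 11/20.


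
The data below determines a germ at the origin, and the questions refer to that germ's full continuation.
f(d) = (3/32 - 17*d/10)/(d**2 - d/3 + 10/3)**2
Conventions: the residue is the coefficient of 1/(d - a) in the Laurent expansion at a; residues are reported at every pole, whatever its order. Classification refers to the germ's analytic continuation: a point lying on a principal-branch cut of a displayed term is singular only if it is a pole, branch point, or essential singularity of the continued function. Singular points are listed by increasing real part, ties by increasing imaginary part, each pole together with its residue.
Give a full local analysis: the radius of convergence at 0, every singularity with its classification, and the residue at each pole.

Radius of convergence at 0: (1/3)*sqrt(30).
At (1/6) - ((1/6)*sqrt(119))*i: a pole of order 2; residue -((117/161840)*sqrt(119))*i.
At (1/6) + ((1/6)*sqrt(119))*i: a pole of order 2; residue ((117/161840)*sqrt(119))*i.

Denominator factor (d**2 - d/3 + 10/3)^2: discriminant -119/9, complex-conjugate roots (1/6) + ((1/6)*sqrt(119))*i and (1/6) - ((1/6)*sqrt(119))*i; poles of order 2, moduli (1/3)*sqrt(30) and (1/3)*sqrt(30).
The radius of convergence is the smallest modulus among the singular points: (1/3)*sqrt(30).
The factor d**2 - d/3 + 10/3 splits as (d - a)(d - a') with a = (1/6) - ((1/6)*sqrt(119))*i, a' = (1/6) + ((1/6)*sqrt(119))*i. At the order-2 pole a set g(d) = (d - a)^2*f(d) = [3/32 - 17*d/10] / (d - a')^2.
Order-2 pole: residue = g'(a); g'((1/6) - ((1/6)*sqrt(119))*i) = -((117/161840)*sqrt(119))*i, so the residue is -((117/161840)*sqrt(119))*i.
The factor d**2 - d/3 + 10/3 splits as (d - a)(d - a') with a = (1/6) + ((1/6)*sqrt(119))*i, a' = (1/6) - ((1/6)*sqrt(119))*i. At the order-2 pole a set g(d) = (d - a)^2*f(d) = [3/32 - 17*d/10] / (d - a')^2.
Order-2 pole: residue = g'(a); g'((1/6) + ((1/6)*sqrt(119))*i) = ((117/161840)*sqrt(119))*i, so the residue is ((117/161840)*sqrt(119))*i.
List the singular points by increasing real part (a conjugate pair: the negative imaginary part first).


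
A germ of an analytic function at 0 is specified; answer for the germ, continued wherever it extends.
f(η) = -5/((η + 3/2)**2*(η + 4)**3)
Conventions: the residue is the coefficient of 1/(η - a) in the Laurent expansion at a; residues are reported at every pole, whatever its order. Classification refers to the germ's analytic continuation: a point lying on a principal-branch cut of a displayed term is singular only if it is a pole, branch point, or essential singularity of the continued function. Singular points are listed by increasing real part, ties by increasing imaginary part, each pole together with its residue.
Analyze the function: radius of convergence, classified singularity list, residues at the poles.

Denominator factor (η + 3/2)^2: pole of order 2 at -3/2, modulus 3/2.
Denominator factor (η + 4)^3: pole of order 3 at -4, modulus 4.
The radius of convergence is the smallest modulus among the singular points: 3/2.
At the order-3 pole -4 set g(η) = (η - (-4))^3*f(η) = -5/(η + 3/2)**2.
Order-3 pole: residue = g''(a)/2; g''(-4) = -96/125, so the residue is -48/125.
At the order-2 pole -3/2 set g(η) = (η - (-3/2))^2*f(η) = -5/(η + 4)**3.
Order-2 pole: residue = g'(a); g'(-3/2) = 48/125, so the residue is 48/125.
List the singular points by increasing real part (a conjugate pair: the negative imaginary part first).

Radius of convergence at 0: 3/2.
At -4: a pole of order 3; residue -48/125.
At -3/2: a pole of order 2; residue 48/125.


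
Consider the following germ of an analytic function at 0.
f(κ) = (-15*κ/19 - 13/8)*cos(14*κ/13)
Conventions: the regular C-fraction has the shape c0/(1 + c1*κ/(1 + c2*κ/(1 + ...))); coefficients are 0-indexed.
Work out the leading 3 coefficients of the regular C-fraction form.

Taylor coefficients (expand at 0): a_0 = -13/8, a_1 = -15/19, a_2 = 49/52.
c0 = a_0 = -13/8. Peel one level at a time: if S = 1 + c*κ/S' with S'(0) = 1, then c is the κ-coefficient of S and S' = c*κ/(S - 1).
S_1 = c0/f = 1 + (-120/247)*κ + (49778/61009)*κ^2 + ...; c1 = -120/247.
S_2 = c1*κ/(S_1 - 1) = 1 + (24889/14820)*κ + ...; c2 = 24889/14820.

The regular C-fraction coefficients are [-13/8, -120/247, 24889/14820].


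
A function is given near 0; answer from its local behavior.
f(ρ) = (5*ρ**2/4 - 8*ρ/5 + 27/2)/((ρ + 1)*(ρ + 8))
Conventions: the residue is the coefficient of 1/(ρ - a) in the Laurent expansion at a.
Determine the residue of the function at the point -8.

The residue is -1063/70.

At the order-1 pole -8 set g(ρ) = (ρ - (-8))*f(ρ) = (5*ρ**2/4 - 8*ρ/5 + 27/2)/(ρ + 1).
Simple pole: residue = g(a) at a = -8, which is -1063/70.


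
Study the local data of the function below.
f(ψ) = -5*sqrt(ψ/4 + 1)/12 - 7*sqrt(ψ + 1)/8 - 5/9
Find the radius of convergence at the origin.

Branch term (-5/12)*sqrt(1 - ψ/(-4)): its argument vanishes at ψ = -4, a square-root branch point, modulus 4.
Branch term (-7/8)*sqrt(1 - ψ/(-1)): its argument vanishes at ψ = -1, a square-root branch point, modulus 1.
The radius of convergence is the smallest modulus among the singular points: 1.

The radius of convergence is 1.


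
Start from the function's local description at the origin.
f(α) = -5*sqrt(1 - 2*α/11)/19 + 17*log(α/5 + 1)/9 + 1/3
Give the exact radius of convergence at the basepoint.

The radius of convergence is 5.

Branch term (17/9)*log(1 - α/(-5)): its argument vanishes at α = -5, a logarithmic branch point, modulus 5.
Branch term (-5/19)*sqrt(1 - α/(11/2)): its argument vanishes at α = 11/2, a square-root branch point, modulus 11/2.
The radius of convergence is the smallest modulus among the singular points: 5.


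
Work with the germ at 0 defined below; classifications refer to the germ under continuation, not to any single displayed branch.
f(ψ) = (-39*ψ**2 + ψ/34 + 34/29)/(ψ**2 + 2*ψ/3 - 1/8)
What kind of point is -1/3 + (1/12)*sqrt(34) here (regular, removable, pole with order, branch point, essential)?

The point is a pole of order 1.

The denominator factor ψ**2 + 2*ψ/3 - 1/8 vanishes at -1/3 + (1/12)*sqrt(34) and appears to the power 1; the numerator there equals -48823/3944 + (295/136)*sqrt(34), nonzero, and no other factor vanishes.
Hence a pole whose order is the multiplicity, 1.


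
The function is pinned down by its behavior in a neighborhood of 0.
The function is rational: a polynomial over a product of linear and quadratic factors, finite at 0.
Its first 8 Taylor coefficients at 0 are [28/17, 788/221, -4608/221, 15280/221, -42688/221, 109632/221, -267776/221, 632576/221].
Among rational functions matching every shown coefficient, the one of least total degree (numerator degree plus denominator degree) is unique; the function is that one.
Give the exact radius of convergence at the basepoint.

The radius of convergence is 1/2.

No rational of total degree below 3 reproduces all 8 coefficients; solving the [1/2] Pade equations on them gives f(x) = (33*x/13 + 7/17)/(x + 1/2)**2, whose expansion matches every shown term.
Denominator factor (x + 1/2)^2: pole of order 2 at -1/2, modulus 1/2.
The radius of convergence is the smallest modulus among the singular points: 1/2.


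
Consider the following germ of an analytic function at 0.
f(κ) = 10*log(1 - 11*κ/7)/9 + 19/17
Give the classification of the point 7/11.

The point is a logarithmic branch point.

The term (10/9)*log(1 - κ/(7/11)) has argument 1 - 7/11/(7/11) = 0 at 7/11: a logarithmic (infinitely-sheeted) branch point; the remaining terms are analytic or single-valued there.


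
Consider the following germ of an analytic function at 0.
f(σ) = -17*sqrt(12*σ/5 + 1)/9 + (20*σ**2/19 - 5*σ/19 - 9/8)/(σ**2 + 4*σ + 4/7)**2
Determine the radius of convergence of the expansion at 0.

Denominator factor (σ**2 + 4*σ + 4/7)^2: discriminant 96/7, real irrational roots -2 + (2/7)*sqrt(42) and -2 - (2/7)*sqrt(42); poles of order 2, moduli 2 - (2/7)*sqrt(42) and 2 + (2/7)*sqrt(42).
Branch term (-17/9)*sqrt(1 - σ/(-5/12)): its argument vanishes at σ = -5/12, a square-root branch point, modulus 5/12.
The radius of convergence is the smallest modulus among the singular points: 2 - (2/7)*sqrt(42).

The radius of convergence is 2 - (2/7)*sqrt(42).


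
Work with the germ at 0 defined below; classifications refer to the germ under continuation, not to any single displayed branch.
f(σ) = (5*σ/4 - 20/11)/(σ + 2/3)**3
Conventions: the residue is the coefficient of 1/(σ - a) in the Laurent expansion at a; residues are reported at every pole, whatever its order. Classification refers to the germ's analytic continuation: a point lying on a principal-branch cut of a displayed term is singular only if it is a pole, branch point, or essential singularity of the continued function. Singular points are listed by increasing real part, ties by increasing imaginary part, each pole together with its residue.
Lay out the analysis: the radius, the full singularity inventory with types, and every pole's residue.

Radius of convergence at 0: 2/3.
At -2/3: a pole of order 3; residue 0.

Denominator factor (σ + 2/3)^3: pole of order 3 at -2/3, modulus 2/3.
The radius of convergence is the smallest modulus among the singular points: 2/3.
At the order-3 pole -2/3 set g(σ) = (σ - (-2/3))^3*f(σ) = 5*σ/4 - 20/11.
Order-3 pole: residue = g''(a)/2; g''(-2/3) = 0, so the residue is 0.


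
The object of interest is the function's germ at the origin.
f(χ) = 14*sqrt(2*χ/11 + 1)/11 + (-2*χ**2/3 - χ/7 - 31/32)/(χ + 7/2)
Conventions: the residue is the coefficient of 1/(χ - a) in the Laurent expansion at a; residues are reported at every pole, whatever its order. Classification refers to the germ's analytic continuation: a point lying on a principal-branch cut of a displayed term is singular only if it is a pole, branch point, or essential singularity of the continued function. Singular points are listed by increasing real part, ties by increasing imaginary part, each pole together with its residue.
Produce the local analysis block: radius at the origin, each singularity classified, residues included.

Radius of convergence at 0: 7/2.
At -11/2: an algebraic (square-root) branch point.
At -7/2: a pole of order 1; residue -829/96.

Denominator factor (χ + 7/2): pole of order 1 at -7/2, modulus 7/2.
Branch term (14/11)*sqrt(1 - χ/(-11/2)): its argument vanishes at χ = -11/2, a square-root branch point, modulus 11/2.
The radius of convergence is the smallest modulus among the singular points: 7/2.
The branch term is analytic at -7/2 and contributes nothing to the residue; only the rational part matters.
At the order-1 pole -7/2 set g(χ) = (χ - (-7/2))*(rational part) = -2*χ**2/3 - χ/7 - 31/32.
Simple pole: residue = g(a) at a = -7/2, which is -829/96.
List the singular points by increasing real part (a conjugate pair: the negative imaginary part first).


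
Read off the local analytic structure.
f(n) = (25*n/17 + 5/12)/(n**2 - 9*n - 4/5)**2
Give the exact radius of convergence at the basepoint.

Denominator factor (n**2 - 9*n - 4/5)^2: discriminant 421/5, real irrational roots 9/2 + (1/10)*sqrt(2105) and 9/2 - (1/10)*sqrt(2105); poles of order 2, moduli 9/2 + (1/10)*sqrt(2105) and -9/2 + (1/10)*sqrt(2105).
The radius of convergence is the smallest modulus among the singular points: -9/2 + (1/10)*sqrt(2105).

The radius of convergence is -9/2 + (1/10)*sqrt(2105).


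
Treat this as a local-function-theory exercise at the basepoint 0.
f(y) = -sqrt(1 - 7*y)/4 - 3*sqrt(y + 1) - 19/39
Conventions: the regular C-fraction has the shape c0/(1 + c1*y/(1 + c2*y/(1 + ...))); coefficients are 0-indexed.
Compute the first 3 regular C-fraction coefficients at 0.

The regular C-fraction coefficients are [-583/156, -195/1166, 37513/11660].

Taylor coefficients (expand at 0): a_0 = -583/156, a_1 = -5/8, a_2 = 61/32.
c0 = a_0 = -583/156. Peel one level at a time: if S = 1 + c*y/S' with S'(0) = 1, then c is the y-coefficient of S and S' = c*y/(S - 1).
S_1 = c0/f = 1 + (-195/1166)*y + (1463007/2719112)*y^2 + ...; c1 = -195/1166.
S_2 = c1*y/(S_1 - 1) = 1 + (37513/11660)*y + ...; c2 = 37513/11660.


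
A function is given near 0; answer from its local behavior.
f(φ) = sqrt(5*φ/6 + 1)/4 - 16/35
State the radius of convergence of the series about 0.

The radius of convergence is 6/5.

Branch term (1/4)*sqrt(1 - φ/(-6/5)): its argument vanishes at φ = -6/5, a square-root branch point, modulus 6/5.
The radius of convergence is the smallest modulus among the singular points: 6/5.


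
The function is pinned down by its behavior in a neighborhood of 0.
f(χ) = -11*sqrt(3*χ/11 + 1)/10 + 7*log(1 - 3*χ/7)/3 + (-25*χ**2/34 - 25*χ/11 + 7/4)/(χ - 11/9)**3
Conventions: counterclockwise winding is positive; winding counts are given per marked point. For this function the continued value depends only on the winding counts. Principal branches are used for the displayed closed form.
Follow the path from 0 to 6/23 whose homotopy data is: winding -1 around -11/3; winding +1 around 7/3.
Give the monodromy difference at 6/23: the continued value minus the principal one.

Continued minus principal equals ((1/115)*sqrt(68563)) + ((14/3)*pi)*i.

The rational part is single-valued and drops out of the difference; each branch term changes only by its own monodromy.
(-11/10)*sqrt(1 - χ/(-11/3)): winding -1 is odd, the square root flips sign, contributing -2*(-11/10)*sqrt(1 - (6/23)/(-11/3)) = -2*(-11/10)*sqrt(271/253) = (1/115)*sqrt(68563).
(7/3)*log(1 - χ/(7/3)): each positive loop around 7/3 adds 2*pi*i to the log, so winding +1 contributes (7/3)*(1)*2*pi*i = (14/3)*pi*i.
Summing the contributions at χ = 6/23 gives ((1/115)*sqrt(68563)) + ((14/3)*pi)*i.


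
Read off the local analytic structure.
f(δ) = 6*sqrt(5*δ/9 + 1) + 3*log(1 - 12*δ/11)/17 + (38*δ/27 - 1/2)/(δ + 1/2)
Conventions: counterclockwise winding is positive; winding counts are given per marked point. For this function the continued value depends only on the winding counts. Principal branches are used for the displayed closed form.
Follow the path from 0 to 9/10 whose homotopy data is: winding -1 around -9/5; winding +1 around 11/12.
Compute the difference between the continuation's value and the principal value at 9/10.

Continued minus principal equals (-(6)*sqrt(6)) + ((6/17)*pi)*i.

The rational part is single-valued and drops out of the difference; each branch term changes only by its own monodromy.
(6)*sqrt(1 - δ/(-9/5)): winding -1 is odd, the square root flips sign, contributing -2*(6)*sqrt(1 - (9/10)/(-9/5)) = -2*(6)*sqrt(3/2) = -(6)*sqrt(6).
(3/17)*log(1 - δ/(11/12)): each positive loop around 11/12 adds 2*pi*i to the log, so winding +1 contributes (3/17)*(1)*2*pi*i = (6/17)*pi*i.
Summing the contributions at δ = 9/10 gives (-(6)*sqrt(6)) + ((6/17)*pi)*i.


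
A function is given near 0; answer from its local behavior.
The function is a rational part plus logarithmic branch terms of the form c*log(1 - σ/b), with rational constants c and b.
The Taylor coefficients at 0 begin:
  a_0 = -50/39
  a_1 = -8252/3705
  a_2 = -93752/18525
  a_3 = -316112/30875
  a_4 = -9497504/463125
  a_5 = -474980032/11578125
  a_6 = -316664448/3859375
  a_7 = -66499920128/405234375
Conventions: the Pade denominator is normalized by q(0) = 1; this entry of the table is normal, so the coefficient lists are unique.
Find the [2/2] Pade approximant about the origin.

Taylor coefficients needed (read off): a_0 = -50/39, a_1 = -8252/3705, a_2 = -93752/18525, a_3 = -316112/30875, a_4 = -9497504/463125.
Write the denominator as Q(σ) = 1 + q1*σ + q2*σ^2. Requiring Q*f - P = O(σ^5) with deg P <= 2 kills the coefficients of σ^3..σ^4 in Q*f:
  σ^3: a_3 + q1*a_2 + q2*a_1 = 0, i.e. -316112/30875 + (-93752/18525)*q1 + (-8252/3705)*q2 = 0.
  σ^4: a_4 + q1*a_3 + q2*a_2 = 0, i.e. -9497504/463125 + (-316112/30875)*q1 + (-93752/18525)*q2 = 0.
Solving this linear system: q1 = -3165563/1447970, q2 = 1341823/3619925.
The numerator is Q*f truncated at degree 2: P0 = a_0 = -50/39; P1 = a_1 + q1*a_0 = 308777581/536472885; P2 = a_2 + q1*a_1 + q2*a_0 = -137586712/206335725.

The Pade approximant has numerator coefficients [-50/39, 308777581/536472885, -137586712/206335725]; denominator coefficients [1, -3165563/1447970, 1341823/3619925].


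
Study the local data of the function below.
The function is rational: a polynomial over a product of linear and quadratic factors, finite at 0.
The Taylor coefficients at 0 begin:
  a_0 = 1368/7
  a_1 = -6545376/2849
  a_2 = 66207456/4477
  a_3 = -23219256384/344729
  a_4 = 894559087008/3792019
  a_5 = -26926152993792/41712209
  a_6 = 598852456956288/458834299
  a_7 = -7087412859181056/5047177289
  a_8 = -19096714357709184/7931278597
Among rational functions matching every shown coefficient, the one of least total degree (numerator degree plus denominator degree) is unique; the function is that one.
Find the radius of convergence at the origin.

The radius of convergence is (1/6)*sqrt(6).

No rational of total degree below 7 reproduces all 9 coefficients; solving the [1/6] Pade equations on them gives f(τ) = (19/14 - 6*τ/37)/((τ + 1/2)**2*(τ**2 + 7*τ/11 + 1/6)**2), whose expansion matches every shown term.
Denominator factor (τ**2 + 7*τ/11 + 1/6)^2: discriminant -95/363, complex-conjugate roots (-7/22) + ((1/66)*sqrt(285))*i and (-7/22) - ((1/66)*sqrt(285))*i; poles of order 2, moduli (1/6)*sqrt(6) and (1/6)*sqrt(6).
Denominator factor (τ + 1/2)^2: pole of order 2 at -1/2, modulus 1/2.
The radius of convergence is the smallest modulus among the singular points: (1/6)*sqrt(6).


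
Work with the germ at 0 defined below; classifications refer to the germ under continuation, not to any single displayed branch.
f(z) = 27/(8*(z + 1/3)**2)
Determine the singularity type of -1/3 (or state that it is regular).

The denominator factor z + 1/3 vanishes at -1/3 and appears to the power 2; the numerator there equals 27/8, nonzero, and no other factor vanishes.
Hence a pole whose order is the multiplicity, 2.

The point is a pole of order 2.


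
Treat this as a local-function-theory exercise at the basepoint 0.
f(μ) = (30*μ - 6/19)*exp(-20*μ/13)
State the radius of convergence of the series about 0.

The factor exp(-20*μ/13) is entire and contributes no finite singular point.
The polynomial part has no poles.
No finite singular points: the Taylor series at 0 converges everywhere.

The radius of convergence is infinite.


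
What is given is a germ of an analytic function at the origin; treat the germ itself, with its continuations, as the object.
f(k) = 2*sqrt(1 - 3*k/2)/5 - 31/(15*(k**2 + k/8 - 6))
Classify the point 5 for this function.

The point is a regular point.

Denominator factors: k**2 + k/8 - 6 = 157/8 at k = 5 — none vanishes.
Branch term sqrt(1 - k/(2/3)): argument at 5 is -13/2, nonzero, so 5 is not its branch point (a point on a principal cut is still regular for the continued germ).
So the germ continues analytically to 5.


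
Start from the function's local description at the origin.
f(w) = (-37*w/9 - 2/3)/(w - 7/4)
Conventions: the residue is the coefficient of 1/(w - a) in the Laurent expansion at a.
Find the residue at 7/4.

The residue is -283/36.

At the order-1 pole 7/4 set g(w) = (w - (7/4))*f(w) = -37*w/9 - 2/3.
Simple pole: residue = g(a) at a = 7/4, which is -283/36.


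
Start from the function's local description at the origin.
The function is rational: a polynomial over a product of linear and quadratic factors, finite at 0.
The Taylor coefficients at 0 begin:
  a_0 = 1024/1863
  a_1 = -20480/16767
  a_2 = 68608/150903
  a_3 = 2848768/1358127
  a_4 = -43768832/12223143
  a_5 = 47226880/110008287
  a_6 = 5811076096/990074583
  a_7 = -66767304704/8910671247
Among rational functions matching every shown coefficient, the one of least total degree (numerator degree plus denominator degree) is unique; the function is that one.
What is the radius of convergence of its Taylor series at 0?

The radius of convergence is (1/2)*sqrt(3).

No rational of total degree below 5 reproduces all 8 coefficients; solving the [0/5] Pade equations on them gives f(λ) = 32/(23*(λ + 9/2)*(λ**2 + 3*λ/4 + 3/4)**2), whose expansion matches every shown term.
Denominator factor (λ + 9/2): pole of order 1 at -9/2, modulus 9/2.
Denominator factor (λ**2 + 3*λ/4 + 3/4)^2: discriminant -39/16, complex-conjugate roots (-3/8) + ((1/8)*sqrt(39))*i and (-3/8) - ((1/8)*sqrt(39))*i; poles of order 2, moduli (1/2)*sqrt(3) and (1/2)*sqrt(3).
The radius of convergence is the smallest modulus among the singular points: (1/2)*sqrt(3).
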